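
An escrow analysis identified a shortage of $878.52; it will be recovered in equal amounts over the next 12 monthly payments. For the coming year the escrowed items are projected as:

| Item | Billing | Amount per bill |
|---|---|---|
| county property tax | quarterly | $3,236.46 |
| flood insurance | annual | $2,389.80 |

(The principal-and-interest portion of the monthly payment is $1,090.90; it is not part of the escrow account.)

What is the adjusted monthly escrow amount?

$1,351.18

County property tax = $3,236.46 × 4 = $12,945.84 annually
Flood insurance = $2,389.80 annually
Combined annual = $12,945.84 + $2,389.80 = $15,335.64
Base monthly escrow = $15,335.64 ÷ 12 = $1,277.97
Shortage per month = $878.52 / 12 = $73.21
Adjusted monthly = $1,277.97 + $73.21 = $1,351.18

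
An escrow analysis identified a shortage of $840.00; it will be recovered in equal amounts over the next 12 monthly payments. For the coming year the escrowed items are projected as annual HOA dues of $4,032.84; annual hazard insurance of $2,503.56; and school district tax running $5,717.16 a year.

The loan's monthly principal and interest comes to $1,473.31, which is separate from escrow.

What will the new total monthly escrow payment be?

HOA dues = $4,032.84 annually
Hazard insurance = $2,503.56 annually
School district tax = $5,717.16 annually
Yearly total = $4,032.84 + $2,503.56 + $5,717.16 = $12,253.56
Per month = $12,253.56 ÷ 12 = $1,021.13
Shortage spread = $840.00 / 12 = $70.00/mo
Adjusted monthly = $1,021.13 + $70.00 = $1,091.13

$1,091.13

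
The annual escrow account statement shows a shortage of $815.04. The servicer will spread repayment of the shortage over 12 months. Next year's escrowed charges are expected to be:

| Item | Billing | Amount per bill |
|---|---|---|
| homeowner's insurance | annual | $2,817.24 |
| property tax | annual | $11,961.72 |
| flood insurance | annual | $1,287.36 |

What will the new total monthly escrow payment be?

Homeowner's insurance = $2,817.24 annually
Property tax = $11,961.72 annually
Flood insurance = $1,287.36 annually
Total annual escrow = $2,817.24 + $11,961.72 + $1,287.36 = $16,066.32
Monthly = $16,066.32 ÷ 12 = $1,338.86
Monthly shortage recovery: $815.04 ÷ 12 = $67.92
New monthly escrow = $1,338.86 + $67.92 = $1,406.78

$1,406.78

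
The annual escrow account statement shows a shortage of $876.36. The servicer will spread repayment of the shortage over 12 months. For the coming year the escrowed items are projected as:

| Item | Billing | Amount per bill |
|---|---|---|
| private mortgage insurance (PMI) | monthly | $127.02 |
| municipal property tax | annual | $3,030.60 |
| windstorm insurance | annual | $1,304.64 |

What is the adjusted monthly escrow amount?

Private mortgage insurance (PMI): $127.02 × 12 = $1,524.24
Municipal property tax: $3,030.60
Windstorm insurance: $1,304.64
Total per year = $1,524.24 + $3,030.60 + $1,304.64 = $5,859.48
Monthly escrow = $5,859.48 ÷ 12 = $488.29
Monthly shortage recovery: $876.36 / 12 = $73.03
Adjusted monthly = $488.29 + $73.03 = $561.32

$561.32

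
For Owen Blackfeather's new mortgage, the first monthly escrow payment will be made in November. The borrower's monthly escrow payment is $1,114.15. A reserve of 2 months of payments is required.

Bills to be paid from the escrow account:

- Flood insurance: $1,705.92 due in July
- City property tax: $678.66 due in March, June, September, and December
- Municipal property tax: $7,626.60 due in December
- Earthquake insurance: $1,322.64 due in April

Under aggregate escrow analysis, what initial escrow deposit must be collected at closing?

Cushion = 2 × $1,114.15 = $2,228.30
Trial balance (start $0, +$1,114.15 each month, − disbursements):
  Nov: +$1,114.15 → $1,114.15
  Dec: +$1,114.15 − $8,305.26 → -$6,076.96
  Jan: +$1,114.15 → -$4,962.81
  Feb: +$1,114.15 → -$3,848.66
  Mar: +$1,114.15 − $678.66 → -$3,413.17
  Apr: +$1,114.15 − $1,322.64 → -$3,621.66
  May: +$1,114.15 → -$2,507.51
  Jun: +$1,114.15 − $678.66 → -$2,072.02
  Jul: +$1,114.15 − $1,705.92 → -$2,663.79
  Aug: +$1,114.15 → -$1,549.64
  Sep: +$1,114.15 − $678.66 → -$1,114.15
  Oct: +$1,114.15 → $0.00
Lowest trial balance = -$6,076.96 (Dec)
Initial deposit = cushion − low point = $2,228.30 − (-$6,076.96) = $8,305.26

$8,305.26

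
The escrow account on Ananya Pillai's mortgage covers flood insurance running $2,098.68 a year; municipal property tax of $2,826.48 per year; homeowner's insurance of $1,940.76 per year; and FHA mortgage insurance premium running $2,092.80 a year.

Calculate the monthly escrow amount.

$746.56

Flood insurance: $2,098.68 per year
Municipal property tax: $2,826.48 per year
Homeowner's insurance: $1,940.76 per year
FHA mortgage insurance premium: $2,092.80 per year
Combined annual = $2,098.68 + $2,826.48 + $1,940.76 + $2,092.80 = $8,958.72
Base monthly escrow = $8,958.72 ÷ 12 = $746.56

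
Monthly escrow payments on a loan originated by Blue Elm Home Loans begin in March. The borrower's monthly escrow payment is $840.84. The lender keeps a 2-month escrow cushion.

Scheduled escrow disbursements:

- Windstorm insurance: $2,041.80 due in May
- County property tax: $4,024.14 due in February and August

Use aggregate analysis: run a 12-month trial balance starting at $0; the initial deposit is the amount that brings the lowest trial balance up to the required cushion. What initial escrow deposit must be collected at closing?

Cushion = 2 × $840.84 = $1,681.68
Trial balance (start $0, +$840.84 each month, − disbursements):
  Mar: +$840.84 → $840.84
  Apr: +$840.84 → $1,681.68
  May: +$840.84 − $2,041.80 → $480.72
  Jun: +$840.84 → $1,321.56
  Jul: +$840.84 → $2,162.40
  Aug: +$840.84 − $4,024.14 → -$1,020.90
  Sep: +$840.84 → -$180.06
  Oct: +$840.84 → $660.78
  Nov: +$840.84 → $1,501.62
  Dec: +$840.84 → $2,342.46
  Jan: +$840.84 → $3,183.30
  Feb: +$840.84 − $4,024.14 → $0.00
Lowest trial balance = -$1,020.90 (Aug)
Initial deposit = cushion − low point = $1,681.68 − (-$1,020.90) = $2,702.58

$2,702.58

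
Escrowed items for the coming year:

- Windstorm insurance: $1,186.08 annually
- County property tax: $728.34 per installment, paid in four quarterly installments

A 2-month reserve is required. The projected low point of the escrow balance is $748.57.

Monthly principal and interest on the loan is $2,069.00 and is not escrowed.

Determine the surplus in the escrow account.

$65.33

Windstorm insurance — $1,186.08 annually
County property tax — $728.34 × 4 = $2,913.36 annually
Annual escrow total = $4,099.44
Monthly = $4,099.44 / 12 = $341.62
Required cushion = 2 × $341.62 = $683.24
Surplus = $748.57 − $683.24 = $65.33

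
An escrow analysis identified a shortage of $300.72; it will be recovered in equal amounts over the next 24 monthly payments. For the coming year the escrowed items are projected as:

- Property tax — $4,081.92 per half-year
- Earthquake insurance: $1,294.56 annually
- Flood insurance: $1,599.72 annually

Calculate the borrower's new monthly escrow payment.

$934.04

Property tax: $4,081.92 × 2 = $8,163.84/yr
Earthquake insurance: $1,294.56/yr
Flood insurance: $1,599.72/yr
Total per year = $11,058.12
Per month = $11,058.12 ÷ 12 = $921.51
Shortage per month = $300.72 ÷ 24 = $12.53
New monthly escrow = $921.51 + $12.53 = $934.04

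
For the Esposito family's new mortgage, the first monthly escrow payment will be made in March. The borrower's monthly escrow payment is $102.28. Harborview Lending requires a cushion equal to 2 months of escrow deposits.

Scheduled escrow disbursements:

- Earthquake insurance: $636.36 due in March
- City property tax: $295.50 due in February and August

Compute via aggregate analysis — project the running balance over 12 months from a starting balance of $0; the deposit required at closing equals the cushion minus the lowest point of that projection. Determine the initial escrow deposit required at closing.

$738.64

Cushion = 2 × $102.28 = $204.56
Trial balance (start $0, +$102.28 each month, − disbursements):
  Mar: +$102.28 − $636.36 → -$534.08
  Apr: +$102.28 → -$431.80
  May: +$102.28 → -$329.52
  Jun: +$102.28 → -$227.24
  Jul: +$102.28 → -$124.96
  Aug: +$102.28 − $295.50 → -$318.18
  Sep: +$102.28 → -$215.90
  Oct: +$102.28 → -$113.62
  Nov: +$102.28 → -$11.34
  Dec: +$102.28 → $90.94
  Jan: +$102.28 → $193.22
  Feb: +$102.28 − $295.50 → $0.00
Lowest trial balance = -$534.08 (Mar)
Initial deposit = cushion − low point = $204.56 − (-$534.08) = $738.64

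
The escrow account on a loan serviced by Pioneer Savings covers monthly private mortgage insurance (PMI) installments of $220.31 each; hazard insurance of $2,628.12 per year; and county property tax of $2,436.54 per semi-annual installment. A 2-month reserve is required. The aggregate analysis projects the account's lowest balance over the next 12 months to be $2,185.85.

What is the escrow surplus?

Private mortgage insurance (PMI) = $220.31 × 12 = $2,643.72 annually
Hazard insurance = $2,628.12 annually
County property tax = $2,436.54 × 2 = $4,873.08 annually
Combined annual = $2,643.72 + $2,628.12 + $4,873.08 = $10,144.92
Monthly = $10,144.92 / 12 = $845.41
Required cushion = 2 × $845.41 = $1,690.82
Excess over cushion: $2,185.85 − $1,690.82 = $495.03

$495.03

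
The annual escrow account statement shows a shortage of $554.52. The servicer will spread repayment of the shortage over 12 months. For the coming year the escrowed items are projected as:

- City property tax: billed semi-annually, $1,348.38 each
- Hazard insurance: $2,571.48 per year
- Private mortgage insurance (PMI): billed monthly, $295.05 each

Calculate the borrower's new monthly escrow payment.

$780.28

City property tax: $1,348.38 × 2 = $2,696.76 per year
Hazard insurance: $2,571.48 per year
Private mortgage insurance (PMI): $295.05 × 12 = $3,540.60 per year
Yearly total = $2,696.76 + $2,571.48 + $3,540.60 = $8,808.84
Base monthly escrow = $8,808.84 / 12 = $734.07
Monthly shortage recovery: $554.52 ÷ 12 = $46.21
New monthly escrow = $734.07 + $46.21 = $780.28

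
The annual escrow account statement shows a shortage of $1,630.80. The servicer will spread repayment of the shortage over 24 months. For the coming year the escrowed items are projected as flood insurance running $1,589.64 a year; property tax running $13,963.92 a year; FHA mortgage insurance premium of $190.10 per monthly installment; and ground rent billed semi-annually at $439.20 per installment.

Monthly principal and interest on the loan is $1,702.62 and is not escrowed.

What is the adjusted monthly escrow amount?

$1,627.38

Flood insurance = $1,589.64 per year
Property tax = $13,963.92 per year
FHA mortgage insurance premium = $190.10 × 12 = $2,281.20 per year
Ground rent = $439.20 × 2 = $878.40 per year
Total annual escrow = $18,713.16
Base monthly escrow = $18,713.16 ÷ 12 = $1,559.43
Shortage spread = $1,630.80 ÷ 24 = $67.95/mo
New monthly escrow = $1,559.43 + $67.95 = $1,627.38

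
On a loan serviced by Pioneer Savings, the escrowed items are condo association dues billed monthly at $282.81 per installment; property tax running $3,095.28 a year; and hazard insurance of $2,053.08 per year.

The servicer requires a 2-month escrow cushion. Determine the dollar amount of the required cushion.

Condo association dues: $282.81 × 12 = $3,393.72
Property tax: $3,095.28
Hazard insurance: $2,053.08
Total per year = $8,542.08
Per month = $8,542.08 / 12 = $711.84
Cushion = 2 × $711.84 = $1,423.68

$1,423.68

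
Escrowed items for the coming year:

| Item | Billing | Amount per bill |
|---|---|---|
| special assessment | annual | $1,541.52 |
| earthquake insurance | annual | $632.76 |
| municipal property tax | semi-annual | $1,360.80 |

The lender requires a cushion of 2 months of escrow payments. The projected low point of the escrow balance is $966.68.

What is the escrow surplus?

Special assessment = $1,541.52
Earthquake insurance = $632.76
Municipal property tax = $1,360.80 × 2 = $2,721.60
Combined annual = $4,895.88
Per month = $4,895.88 ÷ 12 = $407.99
Required reserve = 2 × $407.99 = $815.98
Surplus = $966.68 − $815.98 = $150.70

$150.70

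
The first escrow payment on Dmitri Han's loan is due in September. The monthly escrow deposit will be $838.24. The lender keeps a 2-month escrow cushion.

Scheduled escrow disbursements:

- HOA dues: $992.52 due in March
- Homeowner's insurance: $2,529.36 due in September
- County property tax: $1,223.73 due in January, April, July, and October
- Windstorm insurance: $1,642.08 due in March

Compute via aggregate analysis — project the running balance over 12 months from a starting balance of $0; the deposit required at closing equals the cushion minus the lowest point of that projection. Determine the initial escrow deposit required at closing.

$3,805.71

Cushion = 2 × $838.24 = $1,676.48
Trial balance (start $0, +$838.24 each month, − disbursements):
  Sep: +$838.24 − $2,529.36 → -$1,691.12
  Oct: +$838.24 − $1,223.73 → -$2,076.61
  Nov: +$838.24 → -$1,238.37
  Dec: +$838.24 → -$400.13
  Jan: +$838.24 − $1,223.73 → -$785.62
  Feb: +$838.24 → $52.62
  Mar: +$838.24 − $2,634.60 → -$1,743.74
  Apr: +$838.24 − $1,223.73 → -$2,129.23
  May: +$838.24 → -$1,290.99
  Jun: +$838.24 → -$452.75
  Jul: +$838.24 − $1,223.73 → -$838.24
  Aug: +$838.24 → $0.00
Lowest trial balance = -$2,129.23 (Apr)
Initial deposit = cushion − low point = $1,676.48 − (-$2,129.23) = $3,805.71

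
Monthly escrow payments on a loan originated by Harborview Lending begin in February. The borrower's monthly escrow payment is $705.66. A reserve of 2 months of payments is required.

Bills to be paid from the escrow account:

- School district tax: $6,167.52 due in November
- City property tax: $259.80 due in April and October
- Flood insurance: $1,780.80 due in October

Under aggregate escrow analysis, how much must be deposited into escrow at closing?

$2,822.64

Cushion = 2 × $705.66 = $1,411.32
Trial balance (start $0, +$705.66 each month, − disbursements):
  Feb: +$705.66 → $705.66
  Mar: +$705.66 → $1,411.32
  Apr: +$705.66 − $259.80 → $1,857.18
  May: +$705.66 → $2,562.84
  Jun: +$705.66 → $3,268.50
  Jul: +$705.66 → $3,974.16
  Aug: +$705.66 → $4,679.82
  Sep: +$705.66 → $5,385.48
  Oct: +$705.66 − $2,040.60 → $4,050.54
  Nov: +$705.66 − $6,167.52 → -$1,411.32
  Dec: +$705.66 → -$705.66
  Jan: +$705.66 → $0.00
Lowest trial balance = -$1,411.32 (Nov)
Initial deposit = cushion − low point = $1,411.32 − (-$1,411.32) = $2,822.64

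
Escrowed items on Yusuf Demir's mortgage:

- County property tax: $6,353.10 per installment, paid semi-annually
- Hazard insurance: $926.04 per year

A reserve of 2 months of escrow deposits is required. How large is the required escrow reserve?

$2,272.04

County property tax = $6,353.10 × 2 = $12,706.20 per year
Hazard insurance = $926.04 per year
Total per year = $13,632.24
Base monthly escrow = $13,632.24 ÷ 12 = $1,136.02
Required cushion = 2 × $1,136.02 = $2,272.04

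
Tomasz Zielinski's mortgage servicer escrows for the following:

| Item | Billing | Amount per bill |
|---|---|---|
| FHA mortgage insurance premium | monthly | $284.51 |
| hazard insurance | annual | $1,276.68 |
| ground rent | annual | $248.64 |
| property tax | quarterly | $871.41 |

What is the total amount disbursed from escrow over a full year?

$8,425.08

FHA mortgage insurance premium: $284.51 × 12 = $3,414.12
Hazard insurance: $1,276.68
Ground rent: $248.64
Property tax: $871.41 × 4 = $3,485.64
Yearly total = $3,414.12 + $1,276.68 + $248.64 + $3,485.64 = $8,425.08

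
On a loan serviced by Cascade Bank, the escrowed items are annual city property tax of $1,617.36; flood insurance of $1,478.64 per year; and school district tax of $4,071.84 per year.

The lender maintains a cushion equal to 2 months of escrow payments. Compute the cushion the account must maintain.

$1,194.64

City property tax — $1,617.36 annually
Flood insurance — $1,478.64 annually
School district tax — $4,071.84 annually
Total annual escrow = $7,167.84
Base monthly escrow = $7,167.84 ÷ 12 = $597.32
Required cushion = 2 × $597.32 = $1,194.64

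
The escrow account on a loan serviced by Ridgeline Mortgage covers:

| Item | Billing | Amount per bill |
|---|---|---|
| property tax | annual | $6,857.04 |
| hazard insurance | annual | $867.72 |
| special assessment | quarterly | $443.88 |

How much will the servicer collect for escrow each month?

$791.69

Property tax — $6,857.04 per year
Hazard insurance — $867.72 per year
Special assessment — $443.88 × 4 = $1,775.52 per year
Combined annual = $6,857.04 + $867.72 + $1,775.52 = $9,500.28
Base monthly escrow = $9,500.28 ÷ 12 = $791.69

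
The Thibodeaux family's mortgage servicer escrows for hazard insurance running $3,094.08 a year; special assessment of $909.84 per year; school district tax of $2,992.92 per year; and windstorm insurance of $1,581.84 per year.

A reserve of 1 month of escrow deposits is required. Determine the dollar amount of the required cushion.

Hazard insurance: $3,094.08 per year
Special assessment: $909.84 per year
School district tax: $2,992.92 per year
Windstorm insurance: $1,581.84 per year
Yearly total = $8,578.68
Monthly = $8,578.68 ÷ 12 = $714.89
Required cushion = 1 × $714.89 = $714.89

$714.89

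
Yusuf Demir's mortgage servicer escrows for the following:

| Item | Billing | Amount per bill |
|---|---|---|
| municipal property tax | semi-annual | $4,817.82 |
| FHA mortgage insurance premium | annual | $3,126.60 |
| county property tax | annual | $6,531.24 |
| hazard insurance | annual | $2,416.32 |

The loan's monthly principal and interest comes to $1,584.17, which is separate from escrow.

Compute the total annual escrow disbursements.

Municipal property tax: $4,817.82 × 2 = $9,635.64 annually
FHA mortgage insurance premium: $3,126.60 annually
County property tax: $6,531.24 annually
Hazard insurance: $2,416.32 annually
Combined annual = $9,635.64 + $3,126.60 + $6,531.24 + $2,416.32 = $21,709.80

$21,709.80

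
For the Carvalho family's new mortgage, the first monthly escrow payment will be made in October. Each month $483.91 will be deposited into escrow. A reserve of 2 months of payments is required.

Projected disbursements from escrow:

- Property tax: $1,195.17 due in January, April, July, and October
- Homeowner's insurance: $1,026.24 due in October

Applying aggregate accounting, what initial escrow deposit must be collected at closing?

Cushion = 2 × $483.91 = $967.82
Trial balance (start $0, +$483.91 each month, − disbursements):
  Oct: +$483.91 − $2,221.41 → -$1,737.50
  Nov: +$483.91 → -$1,253.59
  Dec: +$483.91 → -$769.68
  Jan: +$483.91 − $1,195.17 → -$1,480.94
  Feb: +$483.91 → -$997.03
  Mar: +$483.91 → -$513.12
  Apr: +$483.91 − $1,195.17 → -$1,224.38
  May: +$483.91 → -$740.47
  Jun: +$483.91 → -$256.56
  Jul: +$483.91 − $1,195.17 → -$967.82
  Aug: +$483.91 → -$483.91
  Sep: +$483.91 → $0.00
Lowest trial balance = -$1,737.50 (Oct)
Initial deposit = cushion − low point = $967.82 − (-$1,737.50) = $2,705.32

$2,705.32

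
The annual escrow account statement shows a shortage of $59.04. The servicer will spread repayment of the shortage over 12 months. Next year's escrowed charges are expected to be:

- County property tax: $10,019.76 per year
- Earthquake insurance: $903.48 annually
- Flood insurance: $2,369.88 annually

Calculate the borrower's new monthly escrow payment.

County property tax = $10,019.76
Earthquake insurance = $903.48
Flood insurance = $2,369.88
Combined annual = $13,293.12
Base monthly escrow = $13,293.12 / 12 = $1,107.76
Shortage per month = $59.04 / 12 = $4.92
Adjusted monthly = $1,107.76 + $4.92 = $1,112.68

$1,112.68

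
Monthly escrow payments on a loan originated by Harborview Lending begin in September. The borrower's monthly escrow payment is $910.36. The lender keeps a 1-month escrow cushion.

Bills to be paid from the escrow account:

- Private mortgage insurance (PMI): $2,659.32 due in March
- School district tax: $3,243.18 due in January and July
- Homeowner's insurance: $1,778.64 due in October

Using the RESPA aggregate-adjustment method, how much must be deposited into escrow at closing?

$2,218.98

Cushion = 1 × $910.36 = $910.36
Trial balance (start $0, +$910.36 each month, − disbursements):
  Sep: +$910.36 → $910.36
  Oct: +$910.36 − $1,778.64 → $42.08
  Nov: +$910.36 → $952.44
  Dec: +$910.36 → $1,862.80
  Jan: +$910.36 − $3,243.18 → -$470.02
  Feb: +$910.36 → $440.34
  Mar: +$910.36 − $2,659.32 → -$1,308.62
  Apr: +$910.36 → -$398.26
  May: +$910.36 → $512.10
  Jun: +$910.36 → $1,422.46
  Jul: +$910.36 − $3,243.18 → -$910.36
  Aug: +$910.36 → $0.00
Lowest trial balance = -$1,308.62 (Mar)
Initial deposit = cushion − low point = $910.36 − (-$1,308.62) = $2,218.98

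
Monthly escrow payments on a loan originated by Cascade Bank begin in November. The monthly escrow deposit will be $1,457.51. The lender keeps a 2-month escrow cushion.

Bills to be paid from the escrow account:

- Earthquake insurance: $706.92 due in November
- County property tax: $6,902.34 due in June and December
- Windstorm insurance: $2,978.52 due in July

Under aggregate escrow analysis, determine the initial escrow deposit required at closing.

Cushion = 2 × $1,457.51 = $2,915.02
Trial balance (start $0, +$1,457.51 each month, − disbursements):
  Nov: +$1,457.51 − $706.92 → $750.59
  Dec: +$1,457.51 − $6,902.34 → -$4,694.24
  Jan: +$1,457.51 → -$3,236.73
  Feb: +$1,457.51 → -$1,779.22
  Mar: +$1,457.51 → -$321.71
  Apr: +$1,457.51 → $1,135.80
  May: +$1,457.51 → $2,593.31
  Jun: +$1,457.51 − $6,902.34 → -$2,851.52
  Jul: +$1,457.51 − $2,978.52 → -$4,372.53
  Aug: +$1,457.51 → -$2,915.02
  Sep: +$1,457.51 → -$1,457.51
  Oct: +$1,457.51 → $0.00
Lowest trial balance = -$4,694.24 (Dec)
Initial deposit = cushion − low point = $2,915.02 − (-$4,694.24) = $7,609.26

$7,609.26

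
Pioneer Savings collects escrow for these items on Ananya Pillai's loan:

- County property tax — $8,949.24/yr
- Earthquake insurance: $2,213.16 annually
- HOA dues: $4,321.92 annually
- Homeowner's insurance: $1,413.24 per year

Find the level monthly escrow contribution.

County property tax — $8,949.24
Earthquake insurance — $2,213.16
HOA dues — $4,321.92
Homeowner's insurance — $1,413.24
Total annual escrow = $16,897.56
Per month = $16,897.56 / 12 = $1,408.13

$1,408.13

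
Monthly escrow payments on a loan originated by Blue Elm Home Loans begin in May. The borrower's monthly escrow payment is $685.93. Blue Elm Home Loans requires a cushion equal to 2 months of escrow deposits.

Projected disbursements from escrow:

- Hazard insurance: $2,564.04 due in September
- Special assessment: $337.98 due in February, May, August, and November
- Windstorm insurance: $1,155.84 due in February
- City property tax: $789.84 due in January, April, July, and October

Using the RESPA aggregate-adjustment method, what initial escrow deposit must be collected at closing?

Cushion = 2 × $685.93 = $1,371.86
Trial balance (start $0, +$685.93 each month, − disbursements):
  May: +$685.93 − $337.98 → $347.95
  Jun: +$685.93 → $1,033.88
  Jul: +$685.93 − $789.84 → $929.97
  Aug: +$685.93 − $337.98 → $1,277.92
  Sep: +$685.93 − $2,564.04 → -$600.19
  Oct: +$685.93 − $789.84 → -$704.10
  Nov: +$685.93 − $337.98 → -$356.15
  Dec: +$685.93 → $329.78
  Jan: +$685.93 − $789.84 → $225.87
  Feb: +$685.93 − $1,493.82 → -$582.02
  Mar: +$685.93 → $103.91
  Apr: +$685.93 − $789.84 → $0.00
Lowest trial balance = -$704.10 (Oct)
Initial deposit = cushion − low point = $1,371.86 − (-$704.10) = $2,075.96

$2,075.96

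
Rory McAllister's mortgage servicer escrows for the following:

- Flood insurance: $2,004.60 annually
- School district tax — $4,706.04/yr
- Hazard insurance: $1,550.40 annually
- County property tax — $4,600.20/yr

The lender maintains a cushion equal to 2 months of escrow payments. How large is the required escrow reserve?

Flood insurance — $2,004.60
School district tax — $4,706.04
Hazard insurance — $1,550.40
County property tax — $4,600.20
Annual escrow total = $2,004.60 + $4,706.04 + $1,550.40 + $4,600.20 = $12,861.24
Monthly escrow = $12,861.24 / 12 = $1,071.77
Reserve = 2 × $1,071.77 = $2,143.54

$2,143.54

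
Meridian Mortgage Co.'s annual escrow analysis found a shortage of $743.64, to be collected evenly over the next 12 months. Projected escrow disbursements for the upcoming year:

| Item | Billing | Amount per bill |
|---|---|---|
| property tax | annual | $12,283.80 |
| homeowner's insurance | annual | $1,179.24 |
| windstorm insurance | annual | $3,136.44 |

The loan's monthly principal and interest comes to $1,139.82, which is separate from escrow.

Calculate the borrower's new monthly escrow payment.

$1,445.26

Property tax: $12,283.80 annually
Homeowner's insurance: $1,179.24 annually
Windstorm insurance: $3,136.44 annually
Total annual escrow = $12,283.80 + $1,179.24 + $3,136.44 = $16,599.48
Monthly escrow = $16,599.48 / 12 = $1,383.29
Shortage spread = $743.64 / 12 = $61.97/mo
New monthly escrow = $1,383.29 + $61.97 = $1,445.26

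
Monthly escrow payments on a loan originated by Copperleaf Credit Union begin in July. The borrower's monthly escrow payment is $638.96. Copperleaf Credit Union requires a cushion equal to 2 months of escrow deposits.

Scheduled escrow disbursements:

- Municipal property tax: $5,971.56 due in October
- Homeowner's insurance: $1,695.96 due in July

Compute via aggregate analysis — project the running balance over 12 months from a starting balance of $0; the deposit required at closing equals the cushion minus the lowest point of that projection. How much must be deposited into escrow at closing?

$6,389.60

Cushion = 2 × $638.96 = $1,277.92
Trial balance (start $0, +$638.96 each month, − disbursements):
  Jul: +$638.96 − $1,695.96 → -$1,057.00
  Aug: +$638.96 → -$418.04
  Sep: +$638.96 → $220.92
  Oct: +$638.96 − $5,971.56 → -$5,111.68
  Nov: +$638.96 → -$4,472.72
  Dec: +$638.96 → -$3,833.76
  Jan: +$638.96 → -$3,194.80
  Feb: +$638.96 → -$2,555.84
  Mar: +$638.96 → -$1,916.88
  Apr: +$638.96 → -$1,277.92
  May: +$638.96 → -$638.96
  Jun: +$638.96 → $0.00
Lowest trial balance = -$5,111.68 (Oct)
Initial deposit = cushion − low point = $1,277.92 − (-$5,111.68) = $6,389.60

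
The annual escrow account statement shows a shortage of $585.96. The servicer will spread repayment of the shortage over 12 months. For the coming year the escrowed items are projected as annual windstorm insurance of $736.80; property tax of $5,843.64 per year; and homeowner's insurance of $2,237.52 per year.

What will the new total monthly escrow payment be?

$783.66

Windstorm insurance: $736.80/yr
Property tax: $5,843.64/yr
Homeowner's insurance: $2,237.52/yr
Total per year = $736.80 + $5,843.64 + $2,237.52 = $8,817.96
Monthly escrow = $8,817.96 ÷ 12 = $734.83
Shortage per month = $585.96 / 12 = $48.83
New monthly escrow = $734.83 + $48.83 = $783.66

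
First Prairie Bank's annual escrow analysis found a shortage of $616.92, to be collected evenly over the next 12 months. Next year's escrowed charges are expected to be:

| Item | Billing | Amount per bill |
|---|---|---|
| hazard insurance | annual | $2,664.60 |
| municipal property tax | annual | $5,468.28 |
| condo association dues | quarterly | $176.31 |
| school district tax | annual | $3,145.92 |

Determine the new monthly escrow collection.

Hazard insurance — $2,664.60/yr
Municipal property tax — $5,468.28/yr
Condo association dues — $176.31 × 4 = $705.24/yr
School district tax — $3,145.92/yr
Yearly total = $2,664.60 + $5,468.28 + $705.24 + $3,145.92 = $11,984.04
Monthly = $11,984.04 ÷ 12 = $998.67
Monthly shortage recovery: $616.92 / 12 = $51.41
Adjusted monthly = $998.67 + $51.41 = $1,050.08

$1,050.08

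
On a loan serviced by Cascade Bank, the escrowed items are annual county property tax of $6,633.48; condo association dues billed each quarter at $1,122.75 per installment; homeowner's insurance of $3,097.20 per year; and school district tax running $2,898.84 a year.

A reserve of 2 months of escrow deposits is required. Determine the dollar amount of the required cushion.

$2,853.42

County property tax = $6,633.48/yr
Condo association dues = $1,122.75 × 4 = $4,491.00/yr
Homeowner's insurance = $3,097.20/yr
School district tax = $2,898.84/yr
Total annual escrow = $17,120.52
Per month = $17,120.52 / 12 = $1,426.71
Reserve = 2 × $1,426.71 = $2,853.42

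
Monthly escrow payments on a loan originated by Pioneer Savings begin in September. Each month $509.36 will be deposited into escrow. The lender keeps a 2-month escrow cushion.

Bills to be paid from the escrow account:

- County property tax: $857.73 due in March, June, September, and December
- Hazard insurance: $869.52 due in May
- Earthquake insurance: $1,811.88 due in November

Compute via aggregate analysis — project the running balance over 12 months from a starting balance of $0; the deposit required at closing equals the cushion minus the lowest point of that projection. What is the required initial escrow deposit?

$2,508.62

Cushion = 2 × $509.36 = $1,018.72
Trial balance (start $0, +$509.36 each month, − disbursements):
  Sep: +$509.36 − $857.73 → -$348.37
  Oct: +$509.36 → $160.99
  Nov: +$509.36 − $1,811.88 → -$1,141.53
  Dec: +$509.36 − $857.73 → -$1,489.90
  Jan: +$509.36 → -$980.54
  Feb: +$509.36 → -$471.18
  Mar: +$509.36 − $857.73 → -$819.55
  Apr: +$509.36 → -$310.19
  May: +$509.36 − $869.52 → -$670.35
  Jun: +$509.36 − $857.73 → -$1,018.72
  Jul: +$509.36 → -$509.36
  Aug: +$509.36 → $0.00
Lowest trial balance = -$1,489.90 (Dec)
Initial deposit = cushion − low point = $1,018.72 − (-$1,489.90) = $2,508.62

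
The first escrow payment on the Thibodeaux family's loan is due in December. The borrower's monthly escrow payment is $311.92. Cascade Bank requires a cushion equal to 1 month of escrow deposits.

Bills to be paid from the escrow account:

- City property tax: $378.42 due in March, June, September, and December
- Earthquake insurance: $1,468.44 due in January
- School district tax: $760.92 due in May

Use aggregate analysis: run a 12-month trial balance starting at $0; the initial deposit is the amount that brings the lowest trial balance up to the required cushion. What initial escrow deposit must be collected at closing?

$1,534.94

Cushion = 1 × $311.92 = $311.92
Trial balance (start $0, +$311.92 each month, − disbursements):
  Dec: +$311.92 − $378.42 → -$66.50
  Jan: +$311.92 − $1,468.44 → -$1,223.02
  Feb: +$311.92 → -$911.10
  Mar: +$311.92 − $378.42 → -$977.60
  Apr: +$311.92 → -$665.68
  May: +$311.92 − $760.92 → -$1,114.68
  Jun: +$311.92 − $378.42 → -$1,181.18
  Jul: +$311.92 → -$869.26
  Aug: +$311.92 → -$557.34
  Sep: +$311.92 − $378.42 → -$623.84
  Oct: +$311.92 → -$311.92
  Nov: +$311.92 → $0.00
Lowest trial balance = -$1,223.02 (Jan)
Initial deposit = cushion − low point = $311.92 − (-$1,223.02) = $1,534.94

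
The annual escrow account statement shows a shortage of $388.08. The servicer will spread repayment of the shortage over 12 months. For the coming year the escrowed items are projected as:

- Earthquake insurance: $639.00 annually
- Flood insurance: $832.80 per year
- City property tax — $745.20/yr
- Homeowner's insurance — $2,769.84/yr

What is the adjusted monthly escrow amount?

$447.91

Earthquake insurance = $639.00 annually
Flood insurance = $832.80 annually
City property tax = $745.20 annually
Homeowner's insurance = $2,769.84 annually
Combined annual = $4,986.84
Per month = $4,986.84 ÷ 12 = $415.57
Shortage spread = $388.08 / 12 = $32.34/mo
Adjusted monthly = $415.57 + $32.34 = $447.91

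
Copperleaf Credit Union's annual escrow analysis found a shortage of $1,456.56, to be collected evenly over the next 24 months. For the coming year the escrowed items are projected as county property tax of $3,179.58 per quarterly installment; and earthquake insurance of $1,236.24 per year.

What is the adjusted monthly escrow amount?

County property tax: $3,179.58 × 4 = $12,718.32/yr
Earthquake insurance: $1,236.24/yr
Total annual escrow = $12,718.32 + $1,236.24 = $13,954.56
Per month = $13,954.56 / 12 = $1,162.88
Monthly shortage recovery: $1,456.56 ÷ 24 = $60.69
New monthly escrow = $1,162.88 + $60.69 = $1,223.57

$1,223.57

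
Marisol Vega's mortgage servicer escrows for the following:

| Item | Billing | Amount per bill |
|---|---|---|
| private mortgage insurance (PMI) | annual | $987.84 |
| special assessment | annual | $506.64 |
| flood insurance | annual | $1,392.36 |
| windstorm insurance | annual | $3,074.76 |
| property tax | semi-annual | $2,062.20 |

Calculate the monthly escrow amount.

Private mortgage insurance (PMI) — $987.84
Special assessment — $506.64
Flood insurance — $1,392.36
Windstorm insurance — $3,074.76
Property tax — $2,062.20 × 2 = $4,124.40
Combined annual = $987.84 + $506.64 + $1,392.36 + $3,074.76 + $4,124.40 = $10,086.00
Base monthly escrow = $10,086.00 ÷ 12 = $840.50

$840.50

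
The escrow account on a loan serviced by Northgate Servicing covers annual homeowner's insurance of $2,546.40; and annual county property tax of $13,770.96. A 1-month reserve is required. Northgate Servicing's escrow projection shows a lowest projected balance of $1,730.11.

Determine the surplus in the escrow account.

Homeowner's insurance: $2,546.40 per year
County property tax: $13,770.96 per year
Total annual escrow = $2,546.40 + $13,770.96 = $16,317.36
Per month = $16,317.36 ÷ 12 = $1,359.78
Required reserve = 1 × $1,359.78 = $1,359.78
Excess over cushion: $1,730.11 − $1,359.78 = $370.33

$370.33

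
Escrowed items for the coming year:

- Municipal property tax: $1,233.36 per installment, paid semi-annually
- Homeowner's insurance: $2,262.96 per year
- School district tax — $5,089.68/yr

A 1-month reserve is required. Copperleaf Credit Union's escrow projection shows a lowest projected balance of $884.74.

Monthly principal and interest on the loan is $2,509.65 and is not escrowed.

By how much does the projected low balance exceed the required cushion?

$66.46

Municipal property tax = $1,233.36 × 2 = $2,466.72 annually
Homeowner's insurance = $2,262.96 annually
School district tax = $5,089.68 annually
Total per year = $9,819.36
Monthly escrow = $9,819.36 / 12 = $818.28
Required reserve = 1 × $818.28 = $818.28
Surplus = $884.74 − $818.28 = $66.46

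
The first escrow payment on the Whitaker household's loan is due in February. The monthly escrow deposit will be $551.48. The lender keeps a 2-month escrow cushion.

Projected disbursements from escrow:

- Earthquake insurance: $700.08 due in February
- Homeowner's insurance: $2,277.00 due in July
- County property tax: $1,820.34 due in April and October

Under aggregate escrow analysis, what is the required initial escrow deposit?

$2,757.40

Cushion = 2 × $551.48 = $1,102.96
Trial balance (start $0, +$551.48 each month, − disbursements):
  Feb: +$551.48 − $700.08 → -$148.60
  Mar: +$551.48 → $402.88
  Apr: +$551.48 − $1,820.34 → -$865.98
  May: +$551.48 → -$314.50
  Jun: +$551.48 → $236.98
  Jul: +$551.48 − $2,277.00 → -$1,488.54
  Aug: +$551.48 → -$937.06
  Sep: +$551.48 → -$385.58
  Oct: +$551.48 − $1,820.34 → -$1,654.44
  Nov: +$551.48 → -$1,102.96
  Dec: +$551.48 → -$551.48
  Jan: +$551.48 → $0.00
Lowest trial balance = -$1,654.44 (Oct)
Initial deposit = cushion − low point = $1,102.96 − (-$1,654.44) = $2,757.40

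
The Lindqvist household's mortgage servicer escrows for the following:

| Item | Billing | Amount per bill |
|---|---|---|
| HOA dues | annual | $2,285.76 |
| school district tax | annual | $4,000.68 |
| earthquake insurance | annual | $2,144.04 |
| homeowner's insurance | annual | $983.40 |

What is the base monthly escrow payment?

$784.49

HOA dues = $2,285.76
School district tax = $4,000.68
Earthquake insurance = $2,144.04
Homeowner's insurance = $983.40
Total annual escrow = $2,285.76 + $4,000.68 + $2,144.04 + $983.40 = $9,413.88
Monthly escrow = $9,413.88 / 12 = $784.49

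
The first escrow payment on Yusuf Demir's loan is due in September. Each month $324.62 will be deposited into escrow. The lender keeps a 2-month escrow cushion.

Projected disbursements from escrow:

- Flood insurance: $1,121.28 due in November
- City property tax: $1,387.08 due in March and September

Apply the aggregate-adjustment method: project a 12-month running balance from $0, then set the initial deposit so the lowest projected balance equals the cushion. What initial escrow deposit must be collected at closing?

$2,272.34

Cushion = 2 × $324.62 = $649.24
Trial balance (start $0, +$324.62 each month, − disbursements):
  Sep: +$324.62 − $1,387.08 → -$1,062.46
  Oct: +$324.62 → -$737.84
  Nov: +$324.62 − $1,121.28 → -$1,534.50
  Dec: +$324.62 → -$1,209.88
  Jan: +$324.62 → -$885.26
  Feb: +$324.62 → -$560.64
  Mar: +$324.62 − $1,387.08 → -$1,623.10
  Apr: +$324.62 → -$1,298.48
  May: +$324.62 → -$973.86
  Jun: +$324.62 → -$649.24
  Jul: +$324.62 → -$324.62
  Aug: +$324.62 → $0.00
Lowest trial balance = -$1,623.10 (Mar)
Initial deposit = cushion − low point = $649.24 − (-$1,623.10) = $2,272.34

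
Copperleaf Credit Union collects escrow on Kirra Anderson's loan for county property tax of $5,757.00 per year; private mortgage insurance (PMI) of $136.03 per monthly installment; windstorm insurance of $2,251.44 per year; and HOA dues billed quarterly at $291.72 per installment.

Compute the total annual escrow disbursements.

$10,807.68

County property tax = $5,757.00 per year
Private mortgage insurance (PMI) = $136.03 × 12 = $1,632.36 per year
Windstorm insurance = $2,251.44 per year
HOA dues = $291.72 × 4 = $1,166.88 per year
Total annual escrow = $5,757.00 + $1,632.36 + $2,251.44 + $1,166.88 = $10,807.68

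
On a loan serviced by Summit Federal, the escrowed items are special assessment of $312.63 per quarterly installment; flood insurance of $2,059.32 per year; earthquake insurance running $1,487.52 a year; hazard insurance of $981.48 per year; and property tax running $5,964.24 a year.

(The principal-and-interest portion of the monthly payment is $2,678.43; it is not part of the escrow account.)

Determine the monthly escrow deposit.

Special assessment: $312.63 × 4 = $1,250.52 per year
Flood insurance: $2,059.32 per year
Earthquake insurance: $1,487.52 per year
Hazard insurance: $981.48 per year
Property tax: $5,964.24 per year
Total per year = $1,250.52 + $2,059.32 + $1,487.52 + $981.48 + $5,964.24 = $11,743.08
Monthly = $11,743.08 / 12 = $978.59

$978.59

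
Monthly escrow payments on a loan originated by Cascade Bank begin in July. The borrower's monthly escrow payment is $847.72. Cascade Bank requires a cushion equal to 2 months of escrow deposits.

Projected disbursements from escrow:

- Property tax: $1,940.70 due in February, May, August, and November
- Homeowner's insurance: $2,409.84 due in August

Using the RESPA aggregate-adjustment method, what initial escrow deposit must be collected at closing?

Cushion = 2 × $847.72 = $1,695.44
Trial balance (start $0, +$847.72 each month, − disbursements):
  Jul: +$847.72 → $847.72
  Aug: +$847.72 − $4,350.54 → -$2,655.10
  Sep: +$847.72 → -$1,807.38
  Oct: +$847.72 → -$959.66
  Nov: +$847.72 − $1,940.70 → -$2,052.64
  Dec: +$847.72 → -$1,204.92
  Jan: +$847.72 → -$357.20
  Feb: +$847.72 − $1,940.70 → -$1,450.18
  Mar: +$847.72 → -$602.46
  Apr: +$847.72 → $245.26
  May: +$847.72 − $1,940.70 → -$847.72
  Jun: +$847.72 → $0.00
Lowest trial balance = -$2,655.10 (Aug)
Initial deposit = cushion − low point = $1,695.44 − (-$2,655.10) = $4,350.54

$4,350.54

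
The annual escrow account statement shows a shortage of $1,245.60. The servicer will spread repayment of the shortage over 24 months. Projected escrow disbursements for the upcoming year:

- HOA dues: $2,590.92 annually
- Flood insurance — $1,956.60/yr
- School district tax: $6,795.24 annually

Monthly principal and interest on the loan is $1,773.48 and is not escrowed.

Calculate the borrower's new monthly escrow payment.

HOA dues = $2,590.92 annually
Flood insurance = $1,956.60 annually
School district tax = $6,795.24 annually
Annual escrow total = $2,590.92 + $1,956.60 + $6,795.24 = $11,342.76
Monthly escrow = $11,342.76 ÷ 12 = $945.23
Shortage per month = $1,245.60 ÷ 24 = $51.90
New monthly escrow = $945.23 + $51.90 = $997.13

$997.13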